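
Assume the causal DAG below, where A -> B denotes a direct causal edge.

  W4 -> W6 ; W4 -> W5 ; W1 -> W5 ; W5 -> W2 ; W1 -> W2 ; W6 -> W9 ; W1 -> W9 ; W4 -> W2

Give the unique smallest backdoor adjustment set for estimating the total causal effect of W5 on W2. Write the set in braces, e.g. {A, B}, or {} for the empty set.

Variables eligible for adjustment (non-descendants of W5, excluding W5 and W2): {W1, W4, W6, W9}.
Backdoor paths from W5 to W2:
  P1: W5 <- W1 -> W2
  P2: W5 <- W1 -> W9 <- W6 <- W4 -> W2
  P3: W5 <- W4 -> W6 -> W9 <- W1 -> W2
  P4: W5 <- W4 -> W2
The empty set is not sufficient: P1 (W5 <- W1 -> W2) has no collider blocking it and no conditioned non-collider, so it is open.
Try {W1, W4}:
  P1: blocked at fork node W1 ∈ conditioning set.
  P2: blocked at fork node W1 ∈ conditioning set.
  P3: blocked at fork node W4 ∈ conditioning set.
  P4: blocked at fork node W4 ∈ conditioning set.
{W1, W4} contains no descendant of W5 and blocks every backdoor path.
Every element of {W1, W4} is needed (dropping W1 leaves P1 open; dropping W4 leaves P4 open), so no proper subset is valid.
Among all size-2 subsets of the eligible variables, only {W1, W4} blocks every backdoor path, so it is the unique smallest valid adjustment set.

{W1, W4}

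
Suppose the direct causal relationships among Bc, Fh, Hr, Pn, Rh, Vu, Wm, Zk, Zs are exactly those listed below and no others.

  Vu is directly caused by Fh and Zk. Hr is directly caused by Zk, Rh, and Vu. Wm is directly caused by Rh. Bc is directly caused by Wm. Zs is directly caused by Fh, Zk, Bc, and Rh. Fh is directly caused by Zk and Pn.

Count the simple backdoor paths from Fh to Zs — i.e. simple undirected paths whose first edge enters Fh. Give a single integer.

5

A backdoor path from Fh to Zs is any simple undirected path whose first edge points into Fh (i.e. leaves Fh via a parent).
Parents of Fh: {Pn, Zk}.
Enumerating:
  P1: Fh <- Zk -> Zs
  P2: Fh <- Zk -> Vu -> Hr <- Rh -> Wm -> Bc -> Zs
  P3: Fh <- Zk -> Vu -> Hr <- Rh -> Zs
  P4: Fh <- Zk -> Hr <- Rh -> Wm -> Bc -> Zs
  P5: Fh <- Zk -> Hr <- Rh -> Zs
That exhausts the simple backdoor paths. Count: 5.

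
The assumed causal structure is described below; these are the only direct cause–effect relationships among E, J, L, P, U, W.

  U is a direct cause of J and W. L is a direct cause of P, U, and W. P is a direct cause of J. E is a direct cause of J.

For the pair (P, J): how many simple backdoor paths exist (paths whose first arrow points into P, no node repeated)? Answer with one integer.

A backdoor path from P to J is any simple undirected path whose first edge points into P (i.e. leaves P via a parent).
Parents of P: {L}.
Enumerating:
  P1: P <- L -> U -> J
  P2: P <- L -> W <- U -> J
That exhausts the simple backdoor paths. Count: 2.

2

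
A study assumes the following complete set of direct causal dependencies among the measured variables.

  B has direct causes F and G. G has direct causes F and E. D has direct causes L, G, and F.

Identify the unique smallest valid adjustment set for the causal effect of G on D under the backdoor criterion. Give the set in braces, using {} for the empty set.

Variables eligible for adjustment (non-descendants of G, excluding G and D): {E, F, L}.
Backdoor paths from G to D:
  P1: G <- F -> D
The empty set is not sufficient: P1 (G <- F -> D) has no collider blocking it and no conditioned non-collider, so it is open.
Try {F}:
  P1: blocked at fork node F ∈ conditioning set.
{F} contains no descendant of G and blocks every backdoor path.
No other singleton works — e.g. {E} leaves P1 open — so {F} is the unique smallest valid adjustment set.

{F}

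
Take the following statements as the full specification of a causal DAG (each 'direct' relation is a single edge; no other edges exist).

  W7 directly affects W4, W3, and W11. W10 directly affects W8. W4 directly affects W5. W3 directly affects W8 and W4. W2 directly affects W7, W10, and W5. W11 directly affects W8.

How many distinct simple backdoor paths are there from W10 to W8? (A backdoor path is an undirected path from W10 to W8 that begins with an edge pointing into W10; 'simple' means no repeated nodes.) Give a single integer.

7

A backdoor path from W10 to W8 is any simple undirected path whose first edge points into W10 (i.e. leaves W10 via a parent).
Parents of W10: {W2}.
Enumerating:
  P1: W10 <- W2 -> W7 -> W11 -> W8
  P2: W10 <- W2 -> W7 -> W3 -> W8
  P3: W10 <- W2 -> W7 -> W4 <- W3 -> W8
  P4: W10 <- W2 -> W5 <- W4 <- W7 -> W11 -> W8
  P5: W10 <- W2 -> W5 <- W4 <- W7 -> W3 -> W8
  P6: W10 <- W2 -> W5 <- W4 <- W3 <- W7 -> W11 -> W8
  P7: W10 <- W2 -> W5 <- W4 <- W3 -> W8
That exhausts the simple backdoor paths. Count: 7.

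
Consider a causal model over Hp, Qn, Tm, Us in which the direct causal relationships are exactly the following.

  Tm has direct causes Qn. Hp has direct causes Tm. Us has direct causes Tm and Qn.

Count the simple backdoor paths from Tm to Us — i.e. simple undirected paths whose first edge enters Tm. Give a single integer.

1

A backdoor path from Tm to Us is any simple undirected path whose first edge points into Tm (i.e. leaves Tm via a parent).
Parents of Tm: {Qn}.
Enumerating:
  P1: Tm <- Qn -> Us
That exhausts the simple backdoor paths. Count: 1.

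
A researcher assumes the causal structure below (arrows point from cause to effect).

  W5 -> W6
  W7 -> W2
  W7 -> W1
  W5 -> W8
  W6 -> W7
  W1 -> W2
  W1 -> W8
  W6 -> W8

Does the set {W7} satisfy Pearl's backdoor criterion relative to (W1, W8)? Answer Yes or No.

Backdoor paths from W1 to W8 (paths whose first edge points into W1):
  P1: W1 <- W7 <- W6 <- W5 -> W8
  P2: W1 <- W7 <- W6 -> W8
Condition 1 (no descendant of W1 in the set): holds — descendants of W1 are {W2, W8}; none are in {W7}.
Condition 2 (every backdoor path blocked by {W7}):
  P1: blocked at chain node W7 ∈ conditioning set.
  P2: blocked at chain node W7 ∈ conditioning set.
{W7} satisfies the backdoor criterion.

Yes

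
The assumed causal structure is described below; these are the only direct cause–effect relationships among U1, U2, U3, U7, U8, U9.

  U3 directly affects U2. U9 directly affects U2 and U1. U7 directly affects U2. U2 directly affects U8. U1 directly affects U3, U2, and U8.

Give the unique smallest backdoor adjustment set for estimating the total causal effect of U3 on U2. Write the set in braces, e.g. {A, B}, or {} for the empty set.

Variables eligible for adjustment (non-descendants of U3, excluding U3 and U2): {U1, U7, U9}.
Backdoor paths from U3 to U2:
  P1: U3 <- U1 <- U9 -> U2
  P2: U3 <- U1 -> U2
  P3: U3 <- U1 -> U8 <- U2
The empty set is not sufficient: P1 (U3 <- U1 <- U9 -> U2) has no collider blocking it and no conditioned non-collider, so it is open.
Try {U1}:
  P1: blocked at chain node U1 ∈ conditioning set.
  P2: blocked at fork node U1 ∈ conditioning set.
  P3: blocked at fork node U1 ∈ conditioning set.
{U1} contains no descendant of U3 and blocks every backdoor path.
No other singleton works — e.g. {U9} leaves P2 open — so {U1} is the unique smallest valid adjustment set.

{U1}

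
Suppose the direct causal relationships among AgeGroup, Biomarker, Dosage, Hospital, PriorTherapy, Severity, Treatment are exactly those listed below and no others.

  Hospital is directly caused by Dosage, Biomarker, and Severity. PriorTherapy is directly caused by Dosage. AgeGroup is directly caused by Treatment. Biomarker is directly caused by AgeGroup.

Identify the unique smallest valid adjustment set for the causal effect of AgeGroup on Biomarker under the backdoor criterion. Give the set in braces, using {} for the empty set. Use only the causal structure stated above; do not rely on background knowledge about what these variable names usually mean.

Variables eligible for adjustment (non-descendants of AgeGroup, excluding AgeGroup and Biomarker): {Dosage, PriorTherapy, Severity, Treatment}.
Backdoor paths from AgeGroup to Biomarker:
  (none)
With no backdoor paths the empty set already satisfies the criterion, and it is trivially minimal.

{}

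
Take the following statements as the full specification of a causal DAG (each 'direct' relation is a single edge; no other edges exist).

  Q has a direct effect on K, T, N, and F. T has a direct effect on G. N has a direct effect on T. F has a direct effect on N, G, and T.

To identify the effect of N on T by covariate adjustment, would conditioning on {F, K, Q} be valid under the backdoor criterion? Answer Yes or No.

Backdoor paths from N to T (paths whose first edge points into N):
  P1: N <- Q -> F -> T
  P2: N <- Q -> F -> G <- T
  P3: N <- Q -> T
  P4: N <- F <- Q -> T
  P5: N <- F -> T
  P6: N <- F -> G <- T
Condition 1 (no descendant of N in the set): holds — descendants of N are {G, T}; none are in {F, K, Q}.
Condition 2 (every backdoor path blocked by {F, K, Q}):
  P1: blocked at fork node Q ∈ conditioning set.
  P2: blocked at fork node Q ∈ conditioning set.
  P3: blocked at fork node Q ∈ conditioning set.
  P4: blocked at chain node F ∈ conditioning set.
  P5: blocked at fork node F ∈ conditioning set.
  P6: blocked at fork node F ∈ conditioning set.
{F, K, Q} satisfies the backdoor criterion.

Yes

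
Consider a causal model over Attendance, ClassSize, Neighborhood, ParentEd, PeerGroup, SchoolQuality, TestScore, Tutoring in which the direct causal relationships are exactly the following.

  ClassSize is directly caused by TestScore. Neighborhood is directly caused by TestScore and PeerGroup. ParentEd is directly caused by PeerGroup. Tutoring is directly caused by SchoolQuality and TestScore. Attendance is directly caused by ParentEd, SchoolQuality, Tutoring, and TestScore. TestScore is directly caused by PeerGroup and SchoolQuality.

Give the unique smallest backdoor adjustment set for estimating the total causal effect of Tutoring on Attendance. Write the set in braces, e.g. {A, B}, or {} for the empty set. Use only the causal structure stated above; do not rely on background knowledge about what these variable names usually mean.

Variables eligible for adjustment (non-descendants of Tutoring, excluding Tutoring and Attendance): {ClassSize, Neighborhood, ParentEd, PeerGroup, SchoolQuality, TestScore}.
Backdoor paths from Tutoring to Attendance:
  P1: Tutoring <- SchoolQuality -> TestScore <- PeerGroup -> ParentEd -> Attendance
  P2: Tutoring <- SchoolQuality -> TestScore -> Attendance
  P3: Tutoring <- SchoolQuality -> TestScore -> Neighborhood <- PeerGroup -> ParentEd -> Attendance
  P4: Tutoring <- SchoolQuality -> Attendance
  P5: Tutoring <- TestScore <- PeerGroup -> ParentEd -> Attendance
  P6: Tutoring <- TestScore <- SchoolQuality -> Attendance
  P7: Tutoring <- TestScore -> Attendance
  P8: Tutoring <- TestScore -> Neighborhood <- PeerGroup -> ParentEd -> Attendance
The empty set is not sufficient: P2 (Tutoring <- SchoolQuality -> TestScore -> Attendance) has no collider blocking it and no conditioned non-collider, so it is open.
Try {SchoolQuality, TestScore}:
  P1: blocked at fork node SchoolQuality ∈ conditioning set.
  P2: blocked at fork node SchoolQuality ∈ conditioning set.
  P3: blocked at fork node SchoolQuality ∈ conditioning set.
  P4: blocked at fork node SchoolQuality ∈ conditioning set.
  P5: blocked at chain node TestScore ∈ conditioning set.
  P6: blocked at chain node TestScore ∈ conditioning set.
  P7: blocked at fork node TestScore ∈ conditioning set.
  P8: blocked at fork node TestScore ∈ conditioning set.
{SchoolQuality, TestScore} contains no descendant of Tutoring and blocks every backdoor path.
Every element of {SchoolQuality, TestScore} is needed (dropping SchoolQuality leaves P1 open; dropping TestScore leaves P5 open), so no proper subset is valid.
Among all size-2 subsets of the eligible variables, only {SchoolQuality, TestScore} blocks every backdoor path, so it is the unique smallest valid adjustment set.

{SchoolQuality, TestScore}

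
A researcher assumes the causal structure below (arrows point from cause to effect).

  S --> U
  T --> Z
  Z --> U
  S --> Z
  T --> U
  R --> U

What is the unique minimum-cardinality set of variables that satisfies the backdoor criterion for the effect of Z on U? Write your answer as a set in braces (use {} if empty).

Variables eligible for adjustment (non-descendants of Z, excluding Z and U): {R, S, T}.
Backdoor paths from Z to U:
  P1: Z <- T -> U
  P2: Z <- S -> U
The empty set is not sufficient: P1 (Z <- T -> U) has no collider blocking it and no conditioned non-collider, so it is open.
Try {S, T}:
  P1: blocked at fork node T ∈ conditioning set.
  P2: blocked at fork node S ∈ conditioning set.
{S, T} contains no descendant of Z and blocks every backdoor path.
Every element of {S, T} is needed (dropping S leaves P2 open; dropping T leaves P1 open), so no proper subset is valid.
Among all size-2 subsets of the eligible variables, only {S, T} blocks every backdoor path, so it is the unique smallest valid adjustment set.

{S, T}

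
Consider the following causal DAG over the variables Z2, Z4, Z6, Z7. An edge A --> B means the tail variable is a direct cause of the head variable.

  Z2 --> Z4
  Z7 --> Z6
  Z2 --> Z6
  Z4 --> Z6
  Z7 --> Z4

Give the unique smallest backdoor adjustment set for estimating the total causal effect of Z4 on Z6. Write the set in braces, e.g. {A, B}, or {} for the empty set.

{Z2, Z7}

Variables eligible for adjustment (non-descendants of Z4, excluding Z4 and Z6): {Z2, Z7}.
Backdoor paths from Z4 to Z6:
  P1: Z4 <- Z7 -> Z6
  P2: Z4 <- Z2 -> Z6
The empty set is not sufficient: P1 (Z4 <- Z7 -> Z6) has no collider blocking it and no conditioned non-collider, so it is open.
Try {Z2, Z7}:
  P1: blocked at fork node Z7 ∈ conditioning set.
  P2: blocked at fork node Z2 ∈ conditioning set.
{Z2, Z7} contains no descendant of Z4 and blocks every backdoor path.
Every element of {Z2, Z7} is needed (dropping Z2 leaves P2 open; dropping Z7 leaves P1 open), so no proper subset is valid.
Among all size-2 subsets of the eligible variables, only {Z2, Z7} blocks every backdoor path, so it is the unique smallest valid adjustment set.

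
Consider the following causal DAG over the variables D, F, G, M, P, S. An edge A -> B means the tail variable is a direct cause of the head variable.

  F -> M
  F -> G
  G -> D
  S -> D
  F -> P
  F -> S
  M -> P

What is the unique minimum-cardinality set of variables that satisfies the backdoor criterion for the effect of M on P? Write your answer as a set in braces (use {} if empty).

Variables eligible for adjustment (non-descendants of M, excluding M and P): {D, F, G, S}.
Backdoor paths from M to P:
  P1: M <- F -> P
The empty set is not sufficient: P1 (M <- F -> P) has no collider blocking it and no conditioned non-collider, so it is open.
Try {F}:
  P1: blocked at fork node F ∈ conditioning set.
{F} contains no descendant of M and blocks every backdoor path.
No other singleton works — e.g. {G} leaves P1 open — so {F} is the unique smallest valid adjustment set.

{F}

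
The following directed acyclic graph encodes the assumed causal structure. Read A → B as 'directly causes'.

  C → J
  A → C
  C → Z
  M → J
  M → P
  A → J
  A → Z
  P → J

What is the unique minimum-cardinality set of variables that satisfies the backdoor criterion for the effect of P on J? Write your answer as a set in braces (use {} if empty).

Variables eligible for adjustment (non-descendants of P, excluding P and J): {A, C, M, Z}.
Backdoor paths from P to J:
  P1: P <- M -> J
The empty set is not sufficient: P1 (P <- M -> J) has no collider blocking it and no conditioned non-collider, so it is open.
Try {M}:
  P1: blocked at fork node M ∈ conditioning set.
{M} contains no descendant of P and blocks every backdoor path.
No other singleton works — e.g. {A} leaves P1 open — so {M} is the unique smallest valid adjustment set.

{M}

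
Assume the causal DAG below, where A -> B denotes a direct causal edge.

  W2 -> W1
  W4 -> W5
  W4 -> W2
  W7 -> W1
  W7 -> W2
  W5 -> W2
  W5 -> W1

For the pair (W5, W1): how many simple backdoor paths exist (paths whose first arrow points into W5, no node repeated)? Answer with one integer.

2

A backdoor path from W5 to W1 is any simple undirected path whose first edge points into W5 (i.e. leaves W5 via a parent).
Parents of W5: {W4}.
Enumerating:
  P1: W5 <- W4 -> W2 <- W7 -> W1
  P2: W5 <- W4 -> W2 -> W1
That exhausts the simple backdoor paths. Count: 2.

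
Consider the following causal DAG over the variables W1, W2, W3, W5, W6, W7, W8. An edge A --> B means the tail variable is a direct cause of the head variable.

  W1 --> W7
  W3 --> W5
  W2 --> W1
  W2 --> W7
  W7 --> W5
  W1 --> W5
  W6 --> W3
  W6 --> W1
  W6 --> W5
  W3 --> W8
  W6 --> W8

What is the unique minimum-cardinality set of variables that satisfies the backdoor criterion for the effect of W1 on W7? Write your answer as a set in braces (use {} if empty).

{W2}

Variables eligible for adjustment (non-descendants of W1, excluding W1 and W7): {W2, W3, W6, W8}.
Backdoor paths from W1 to W7:
  P1: W1 <- W6 -> W3 -> W5 <- W7
  P2: W1 <- W6 -> W8 <- W3 -> W5 <- W7
  P3: W1 <- W6 -> W5 <- W7
  P4: W1 <- W2 -> W7
The empty set is not sufficient: P4 (W1 <- W2 -> W7) has no collider blocking it and no conditioned non-collider, so it is open.
Try {W2}:
  P1: blocked at collider W5 (neither it nor any descendant is in the conditioning set).
  P2: blocked at collider W8 (neither it nor any descendant is in the conditioning set).
  P3: blocked at collider W5 (neither it nor any descendant is in the conditioning set).
  P4: blocked at fork node W2 ∈ conditioning set.
{W2} contains no descendant of W1 and blocks every backdoor path.
No other singleton works — e.g. {W6} leaves P4 open — so {W2} is the unique smallest valid adjustment set.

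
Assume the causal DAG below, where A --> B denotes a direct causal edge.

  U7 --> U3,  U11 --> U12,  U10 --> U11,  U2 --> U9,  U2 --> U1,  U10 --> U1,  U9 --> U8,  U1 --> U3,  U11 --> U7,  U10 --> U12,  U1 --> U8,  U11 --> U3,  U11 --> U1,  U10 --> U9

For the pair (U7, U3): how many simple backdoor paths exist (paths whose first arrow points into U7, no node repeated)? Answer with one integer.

A backdoor path from U7 to U3 is any simple undirected path whose first edge points into U7 (i.e. leaves U7 via a parent).
Parents of U7: {U11}.
Enumerating:
  P1: U7 <- U11 <- U10 -> U9 <- U2 -> U1 -> U3
  P2: U7 <- U11 <- U10 -> U9 -> U8 <- U1 -> U3
  P3: U7 <- U11 <- U10 -> U1 -> U3
  P4: U7 <- U11 -> U12 <- U10 -> U9 <- U2 -> U1 -> U3
  P5: U7 <- U11 -> U12 <- U10 -> U9 -> U8 <- U1 -> U3
  P6: U7 <- U11 -> U12 <- U10 -> U1 -> U3
  P7: U7 <- U11 -> U1 -> U3
  P8: U7 <- U11 -> U3
That exhausts the simple backdoor paths. Count: 8.

8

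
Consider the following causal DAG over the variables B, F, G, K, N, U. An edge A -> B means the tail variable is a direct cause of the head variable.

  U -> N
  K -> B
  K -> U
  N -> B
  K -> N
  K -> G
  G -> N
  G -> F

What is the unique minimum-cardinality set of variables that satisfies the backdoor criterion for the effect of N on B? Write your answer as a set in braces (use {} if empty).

Variables eligible for adjustment (non-descendants of N, excluding N and B): {F, G, K, U}.
Backdoor paths from N to B:
  P1: N <- K -> B
  P2: N <- G <- K -> B
  P3: N <- U <- K -> B
The empty set is not sufficient: P1 (N <- K -> B) has no collider blocking it and no conditioned non-collider, so it is open.
Try {K}:
  P1: blocked at fork node K ∈ conditioning set.
  P2: blocked at fork node K ∈ conditioning set.
  P3: blocked at fork node K ∈ conditioning set.
{K} contains no descendant of N and blocks every backdoor path.
No other singleton works — e.g. {G} leaves P1 open — so {K} is the unique smallest valid adjustment set.

{K}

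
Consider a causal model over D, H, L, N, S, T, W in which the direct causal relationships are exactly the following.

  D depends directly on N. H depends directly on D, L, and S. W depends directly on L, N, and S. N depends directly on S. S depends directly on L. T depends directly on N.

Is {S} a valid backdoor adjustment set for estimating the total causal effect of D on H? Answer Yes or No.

Yes

Backdoor paths from D to H (paths whose first edge points into D):
  P1: D <- N <- S <- L -> H
  P2: D <- N <- S -> W <- L -> H
  P3: D <- N <- S -> H
  P4: D <- N -> W <- L -> S -> H
  P5: D <- N -> W <- L -> H
  P6: D <- N -> W <- S <- L -> H
  P7: D <- N -> W <- S -> H
Condition 1 (no descendant of D in the set): holds — descendants of D are {H}; none are in {S}.
Condition 2 (every backdoor path blocked by {S}):
  P1: blocked at chain node S ∈ conditioning set.
  P2: blocked at fork node S ∈ conditioning set.
  P3: blocked at fork node S ∈ conditioning set.
  P4: blocked at collider W (neither it nor any descendant is in the conditioning set).
  P5: blocked at collider W (neither it nor any descendant is in the conditioning set).
  P6: blocked at collider W (neither it nor any descendant is in the conditioning set).
  P7: blocked at collider W (neither it nor any descendant is in the conditioning set).
{S} satisfies the backdoor criterion.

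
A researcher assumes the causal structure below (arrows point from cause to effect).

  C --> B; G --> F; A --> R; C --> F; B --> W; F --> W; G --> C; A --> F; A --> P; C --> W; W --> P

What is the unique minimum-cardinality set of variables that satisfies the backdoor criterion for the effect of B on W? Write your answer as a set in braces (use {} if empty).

Variables eligible for adjustment (non-descendants of B, excluding B and W): {A, C, F, G, R}.
Backdoor paths from B to W:
  P1: B <- C <- G -> F <- A -> P <- W
  P2: B <- C <- G -> F -> W
  P3: B <- C -> F <- A -> P <- W
  P4: B <- C -> F -> W
  P5: B <- C -> W
The empty set is not sufficient: P2 (B <- C <- G -> F -> W) has no collider blocking it and no conditioned non-collider, so it is open.
Try {C}:
  P1: blocked at chain node C ∈ conditioning set.
  P2: blocked at chain node C ∈ conditioning set.
  P3: blocked at fork node C ∈ conditioning set.
  P4: blocked at fork node C ∈ conditioning set.
  P5: blocked at fork node C ∈ conditioning set.
{C} contains no descendant of B and blocks every backdoor path.
No other singleton works — e.g. {A} leaves P2 open — so {C} is the unique smallest valid adjustment set.

{C}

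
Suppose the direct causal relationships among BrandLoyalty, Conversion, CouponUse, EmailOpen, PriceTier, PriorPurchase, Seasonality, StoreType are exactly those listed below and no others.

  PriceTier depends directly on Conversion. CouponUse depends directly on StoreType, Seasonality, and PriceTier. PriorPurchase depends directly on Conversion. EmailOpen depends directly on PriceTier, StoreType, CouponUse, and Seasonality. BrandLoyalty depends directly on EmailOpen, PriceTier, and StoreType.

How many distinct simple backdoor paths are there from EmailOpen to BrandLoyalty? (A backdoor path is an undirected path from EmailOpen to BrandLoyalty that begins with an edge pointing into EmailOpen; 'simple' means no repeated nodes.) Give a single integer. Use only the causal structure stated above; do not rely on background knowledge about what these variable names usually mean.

8

A backdoor path from EmailOpen to BrandLoyalty is any simple undirected path whose first edge points into EmailOpen (i.e. leaves EmailOpen via a parent).
Parents of EmailOpen: {CouponUse, PriceTier, Seasonality, StoreType}.
Enumerating:
  P1: EmailOpen <- Seasonality -> CouponUse <- StoreType -> BrandLoyalty
  P2: EmailOpen <- Seasonality -> CouponUse <- PriceTier -> BrandLoyalty
  P3: EmailOpen <- StoreType -> CouponUse <- PriceTier -> BrandLoyalty
  P4: EmailOpen <- StoreType -> BrandLoyalty
  P5: EmailOpen <- PriceTier -> CouponUse <- StoreType -> BrandLoyalty
  P6: EmailOpen <- PriceTier -> BrandLoyalty
  P7: EmailOpen <- CouponUse <- StoreType -> BrandLoyalty
  P8: EmailOpen <- CouponUse <- PriceTier -> BrandLoyalty
That exhausts the simple backdoor paths. Count: 8.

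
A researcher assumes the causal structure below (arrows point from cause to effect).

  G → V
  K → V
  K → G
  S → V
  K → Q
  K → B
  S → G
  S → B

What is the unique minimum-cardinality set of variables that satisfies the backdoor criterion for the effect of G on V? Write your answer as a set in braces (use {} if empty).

Variables eligible for adjustment (non-descendants of G, excluding G and V): {B, K, Q, S}.
Backdoor paths from G to V:
  P1: G <- K -> V
  P2: G <- K -> B <- S -> V
  P3: G <- S -> V
  P4: G <- S -> B <- K -> V
The empty set is not sufficient: P1 (G <- K -> V) has no collider blocking it and no conditioned non-collider, so it is open.
Try {K, S}:
  P1: blocked at fork node K ∈ conditioning set.
  P2: blocked at fork node K ∈ conditioning set.
  P3: blocked at fork node S ∈ conditioning set.
  P4: blocked at fork node S ∈ conditioning set.
{K, S} contains no descendant of G and blocks every backdoor path.
Every element of {K, S} is needed (dropping K leaves P1 open; dropping S leaves P3 open), so no proper subset is valid.
Among all size-2 subsets of the eligible variables, only {K, S} blocks every backdoor path, so it is the unique smallest valid adjustment set.

{K, S}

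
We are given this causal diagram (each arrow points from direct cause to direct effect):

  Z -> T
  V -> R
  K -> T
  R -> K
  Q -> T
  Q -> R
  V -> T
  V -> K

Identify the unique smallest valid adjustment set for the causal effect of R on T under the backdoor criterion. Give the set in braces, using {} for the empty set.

Variables eligible for adjustment (non-descendants of R, excluding R and T): {Q, V, Z}.
Backdoor paths from R to T:
  P1: R <- Q -> T
  P2: R <- V -> K -> T
  P3: R <- V -> T
The empty set is not sufficient: P1 (R <- Q -> T) has no collider blocking it and no conditioned non-collider, so it is open.
Try {Q, V}:
  P1: blocked at fork node Q ∈ conditioning set.
  P2: blocked at fork node V ∈ conditioning set.
  P3: blocked at fork node V ∈ conditioning set.
{Q, V} contains no descendant of R and blocks every backdoor path.
Every element of {Q, V} is needed (dropping Q leaves P1 open; dropping V leaves P2 open), so no proper subset is valid.
Among all size-2 subsets of the eligible variables, only {Q, V} blocks every backdoor path, so it is the unique smallest valid adjustment set.

{Q, V}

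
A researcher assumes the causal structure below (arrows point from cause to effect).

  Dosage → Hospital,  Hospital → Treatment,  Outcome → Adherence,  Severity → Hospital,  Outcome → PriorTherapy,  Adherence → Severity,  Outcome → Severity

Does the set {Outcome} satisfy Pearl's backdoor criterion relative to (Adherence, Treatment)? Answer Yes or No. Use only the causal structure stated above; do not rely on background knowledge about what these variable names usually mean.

Yes

Backdoor paths from Adherence to Treatment (paths whose first edge points into Adherence):
  P1: Adherence <- Outcome -> Severity -> Hospital -> Treatment
Condition 1 (no descendant of Adherence in the set): holds — descendants of Adherence are {Hospital, Severity, Treatment}; none are in {Outcome}.
Condition 2 (every backdoor path blocked by {Outcome}):
  P1: blocked at fork node Outcome ∈ conditioning set.
{Outcome} satisfies the backdoor criterion.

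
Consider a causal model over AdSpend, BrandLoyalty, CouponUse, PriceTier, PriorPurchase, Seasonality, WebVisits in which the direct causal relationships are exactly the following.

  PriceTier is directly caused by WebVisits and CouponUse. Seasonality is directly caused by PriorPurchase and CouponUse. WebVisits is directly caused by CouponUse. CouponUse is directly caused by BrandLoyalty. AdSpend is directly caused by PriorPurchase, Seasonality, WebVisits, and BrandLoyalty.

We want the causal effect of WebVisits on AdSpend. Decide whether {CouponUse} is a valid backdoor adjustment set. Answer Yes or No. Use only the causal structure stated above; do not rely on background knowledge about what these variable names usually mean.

Backdoor paths from WebVisits to AdSpend (paths whose first edge points into WebVisits):
  P1: WebVisits <- CouponUse <- BrandLoyalty -> AdSpend
  P2: WebVisits <- CouponUse -> Seasonality <- PriorPurchase -> AdSpend
  P3: WebVisits <- CouponUse -> Seasonality -> AdSpend
Condition 1 (no descendant of WebVisits in the set): holds — descendants of WebVisits are {AdSpend, PriceTier}; none are in {CouponUse}.
Condition 2 (every backdoor path blocked by {CouponUse}):
  P1: blocked at chain node CouponUse ∈ conditioning set.
  P2: blocked at fork node CouponUse ∈ conditioning set.
  P3: blocked at fork node CouponUse ∈ conditioning set.
{CouponUse} satisfies the backdoor criterion.

Yes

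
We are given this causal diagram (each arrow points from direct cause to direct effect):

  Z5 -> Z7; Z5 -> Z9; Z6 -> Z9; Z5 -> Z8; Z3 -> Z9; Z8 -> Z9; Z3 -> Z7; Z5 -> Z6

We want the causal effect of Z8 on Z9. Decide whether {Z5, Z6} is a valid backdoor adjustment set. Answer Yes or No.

Yes

Backdoor paths from Z8 to Z9 (paths whose first edge points into Z8):
  P1: Z8 <- Z5 -> Z7 <- Z3 -> Z9
  P2: Z8 <- Z5 -> Z6 -> Z9
  P3: Z8 <- Z5 -> Z9
Condition 1 (no descendant of Z8 in the set): holds — descendants of Z8 are {Z9}; none are in {Z5, Z6}.
Condition 2 (every backdoor path blocked by {Z5, Z6}):
  P1: blocked at fork node Z5 ∈ conditioning set.
  P2: blocked at fork node Z5 ∈ conditioning set.
  P3: blocked at fork node Z5 ∈ conditioning set.
{Z5, Z6} satisfies the backdoor criterion.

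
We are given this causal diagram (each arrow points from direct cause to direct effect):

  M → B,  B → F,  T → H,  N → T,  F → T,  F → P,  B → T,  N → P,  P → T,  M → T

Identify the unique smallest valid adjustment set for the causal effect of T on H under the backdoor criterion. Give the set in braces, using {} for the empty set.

{}

Variables eligible for adjustment (non-descendants of T, excluding T and H): {B, F, M, N, P}.
Backdoor paths from T to H:
  (none)
With no backdoor paths the empty set already satisfies the criterion, and it is trivially minimal.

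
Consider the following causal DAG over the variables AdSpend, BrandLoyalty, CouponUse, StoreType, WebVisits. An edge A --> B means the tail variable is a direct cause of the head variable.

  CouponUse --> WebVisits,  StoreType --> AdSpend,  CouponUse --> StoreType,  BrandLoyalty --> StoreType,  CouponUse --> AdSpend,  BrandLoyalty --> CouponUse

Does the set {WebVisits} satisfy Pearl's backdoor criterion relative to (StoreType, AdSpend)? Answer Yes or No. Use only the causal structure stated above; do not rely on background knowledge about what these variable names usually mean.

Backdoor paths from StoreType to AdSpend (paths whose first edge points into StoreType):
  P1: StoreType <- BrandLoyalty -> CouponUse -> AdSpend
  P2: StoreType <- CouponUse -> AdSpend
Condition 1 (no descendant of StoreType in the set): holds — descendants of StoreType are {AdSpend}; none are in {WebVisits}.
Condition 2 (every backdoor path blocked by {WebVisits}):
  P1: open — no interior node is in the conditioning set.
  P2: open — no interior node is in the conditioning set.
{WebVisits} does not satisfy the backdoor criterion.

No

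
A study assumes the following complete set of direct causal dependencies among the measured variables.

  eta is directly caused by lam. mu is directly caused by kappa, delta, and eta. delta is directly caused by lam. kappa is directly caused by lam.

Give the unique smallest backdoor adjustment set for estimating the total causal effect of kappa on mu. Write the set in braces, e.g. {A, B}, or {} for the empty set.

{lam}

Variables eligible for adjustment (non-descendants of kappa, excluding kappa and mu): {delta, eta, lam}.
Backdoor paths from kappa to mu:
  P1: kappa <- lam -> eta -> mu
  P2: kappa <- lam -> delta -> mu
The empty set is not sufficient: P1 (kappa <- lam -> eta -> mu) has no collider blocking it and no conditioned non-collider, so it is open.
Try {lam}:
  P1: blocked at fork node lam ∈ conditioning set.
  P2: blocked at fork node lam ∈ conditioning set.
{lam} contains no descendant of kappa and blocks every backdoor path.
No other singleton works — e.g. {eta} leaves P2 open — so {lam} is the unique smallest valid adjustment set.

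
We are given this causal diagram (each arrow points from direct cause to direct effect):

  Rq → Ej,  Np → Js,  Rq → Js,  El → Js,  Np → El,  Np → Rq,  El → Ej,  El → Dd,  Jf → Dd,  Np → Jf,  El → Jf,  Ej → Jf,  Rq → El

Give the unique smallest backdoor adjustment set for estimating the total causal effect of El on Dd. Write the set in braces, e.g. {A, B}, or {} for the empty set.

{Np, Rq}

Variables eligible for adjustment (non-descendants of El, excluding El and Dd): {Np, Rq}.
Backdoor paths from El to Dd:
  P1: El <- Np -> Rq -> Ej -> Jf -> Dd
  P2: El <- Np -> Jf -> Dd
  P3: El <- Np -> Js <- Rq -> Ej -> Jf -> Dd
  P4: El <- Rq <- Np -> Jf -> Dd
  P5: El <- Rq -> Ej -> Jf -> Dd
  P6: El <- Rq -> Js <- Np -> Jf -> Dd
The empty set is not sufficient: P1 (El <- Np -> Rq -> Ej -> Jf -> Dd) has no collider blocking it and no conditioned non-collider, so it is open.
Try {Np, Rq}:
  P1: blocked at fork node Np ∈ conditioning set.
  P2: blocked at fork node Np ∈ conditioning set.
  P3: blocked at fork node Np ∈ conditioning set.
  P4: blocked at chain node Rq ∈ conditioning set.
  P5: blocked at fork node Rq ∈ conditioning set.
  P6: blocked at fork node Rq ∈ conditioning set.
{Np, Rq} contains no descendant of El and blocks every backdoor path.
Every element of {Np, Rq} is needed (dropping Np leaves P2 open; dropping Rq leaves P5 open), so no proper subset is valid.
Among all size-2 subsets of the eligible variables, only {Np, Rq} blocks every backdoor path, so it is the unique smallest valid adjustment set.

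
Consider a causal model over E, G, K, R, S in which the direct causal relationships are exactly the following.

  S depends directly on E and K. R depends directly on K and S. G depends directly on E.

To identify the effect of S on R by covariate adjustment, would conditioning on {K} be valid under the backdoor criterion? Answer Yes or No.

Backdoor paths from S to R (paths whose first edge points into S):
  P1: S <- K -> R
Condition 1 (no descendant of S in the set): holds — descendants of S are {R}; none are in {K}.
Condition 2 (every backdoor path blocked by {K}):
  P1: blocked at fork node K ∈ conditioning set.
{K} satisfies the backdoor criterion.

Yes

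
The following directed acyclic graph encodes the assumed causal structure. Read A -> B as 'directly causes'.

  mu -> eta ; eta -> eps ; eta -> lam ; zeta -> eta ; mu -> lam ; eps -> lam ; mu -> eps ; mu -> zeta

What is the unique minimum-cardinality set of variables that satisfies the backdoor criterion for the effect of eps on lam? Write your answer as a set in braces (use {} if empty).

Variables eligible for adjustment (non-descendants of eps, excluding eps and lam): {eta, mu, zeta}.
Backdoor paths from eps to lam:
  P1: eps <- mu -> zeta -> eta -> lam
  P2: eps <- mu -> eta -> lam
  P3: eps <- mu -> lam
  P4: eps <- eta <- mu -> lam
  P5: eps <- eta <- zeta <- mu -> lam
  P6: eps <- eta -> lam
The empty set is not sufficient: P1 (eps <- mu -> zeta -> eta -> lam) has no collider blocking it and no conditioned non-collider, so it is open.
Try {eta, mu}:
  P1: blocked at fork node mu ∈ conditioning set.
  P2: blocked at fork node mu ∈ conditioning set.
  P3: blocked at fork node mu ∈ conditioning set.
  P4: blocked at chain node eta ∈ conditioning set.
  P5: blocked at chain node eta ∈ conditioning set.
  P6: blocked at fork node eta ∈ conditioning set.
{eta, mu} contains no descendant of eps and blocks every backdoor path.
Every element of {eta, mu} is needed (dropping eta leaves P6 open; dropping mu leaves P3 open), so no proper subset is valid.
Among all size-2 subsets of the eligible variables, only {eta, mu} blocks every backdoor path, so it is the unique smallest valid adjustment set.

{eta, mu}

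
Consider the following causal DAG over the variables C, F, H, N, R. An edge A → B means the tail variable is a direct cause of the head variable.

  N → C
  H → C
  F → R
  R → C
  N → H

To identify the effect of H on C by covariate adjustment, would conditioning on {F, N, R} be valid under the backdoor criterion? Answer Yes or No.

Backdoor paths from H to C (paths whose first edge points into H):
  P1: H <- N -> C
Condition 1 (no descendant of H in the set): holds — descendants of H are {C}; none are in {F, N, R}.
Condition 2 (every backdoor path blocked by {F, N, R}):
  P1: blocked at fork node N ∈ conditioning set.
{F, N, R} satisfies the backdoor criterion.

Yes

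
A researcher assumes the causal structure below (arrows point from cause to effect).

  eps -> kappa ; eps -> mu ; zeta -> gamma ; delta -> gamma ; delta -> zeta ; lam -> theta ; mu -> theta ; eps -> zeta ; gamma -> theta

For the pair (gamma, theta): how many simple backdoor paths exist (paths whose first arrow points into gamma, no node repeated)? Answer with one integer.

2

A backdoor path from gamma to theta is any simple undirected path whose first edge points into gamma (i.e. leaves gamma via a parent).
Parents of gamma: {delta, zeta}.
Enumerating:
  P1: gamma <- delta -> zeta <- eps -> mu -> theta
  P2: gamma <- zeta <- eps -> mu -> theta
That exhausts the simple backdoor paths. Count: 2.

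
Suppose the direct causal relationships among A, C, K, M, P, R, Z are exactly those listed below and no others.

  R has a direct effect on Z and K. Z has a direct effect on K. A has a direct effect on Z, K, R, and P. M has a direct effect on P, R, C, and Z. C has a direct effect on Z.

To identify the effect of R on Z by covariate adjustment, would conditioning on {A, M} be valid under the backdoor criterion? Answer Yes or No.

Backdoor paths from R to Z (paths whose first edge points into R):
  P1: R <- M -> C -> Z
  P2: R <- M -> P <- A -> Z
  P3: R <- M -> P <- A -> K <- Z
  P4: R <- M -> Z
  P5: R <- A -> P <- M -> C -> Z
  P6: R <- A -> P <- M -> Z
  P7: R <- A -> Z
  P8: R <- A -> K <- Z
Condition 1 (no descendant of R in the set): holds — descendants of R are {K, Z}; none are in {A, M}.
Condition 2 (every backdoor path blocked by {A, M}):
  P1: blocked at fork node M ∈ conditioning set.
  P2: blocked at fork node M ∈ conditioning set.
  P3: blocked at fork node M ∈ conditioning set.
  P4: blocked at fork node M ∈ conditioning set.
  P5: blocked at fork node A ∈ conditioning set.
  P6: blocked at fork node A ∈ conditioning set.
  P7: blocked at fork node A ∈ conditioning set.
  P8: blocked at fork node A ∈ conditioning set.
{A, M} satisfies the backdoor criterion.

Yes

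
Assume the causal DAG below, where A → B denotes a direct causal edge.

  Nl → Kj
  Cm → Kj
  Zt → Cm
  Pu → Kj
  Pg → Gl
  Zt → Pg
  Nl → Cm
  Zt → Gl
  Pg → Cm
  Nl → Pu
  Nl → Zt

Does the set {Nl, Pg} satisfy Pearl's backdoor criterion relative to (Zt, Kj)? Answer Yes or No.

Backdoor paths from Zt to Kj (paths whose first edge points into Zt):
  P1: Zt <- Nl -> Cm -> Kj
  P2: Zt <- Nl -> Pu -> Kj
  P3: Zt <- Nl -> Kj
Condition 1 (no descendant of Zt in the set): FAILS — Pg is a descendant of Zt.
Condition 2 (every backdoor path blocked by {Nl, Pg}):
  P1: blocked at fork node Nl ∈ conditioning set.
  P2: blocked at fork node Nl ∈ conditioning set.
  P3: blocked at fork node Nl ∈ conditioning set.
{Nl, Pg} does not satisfy the backdoor criterion.

No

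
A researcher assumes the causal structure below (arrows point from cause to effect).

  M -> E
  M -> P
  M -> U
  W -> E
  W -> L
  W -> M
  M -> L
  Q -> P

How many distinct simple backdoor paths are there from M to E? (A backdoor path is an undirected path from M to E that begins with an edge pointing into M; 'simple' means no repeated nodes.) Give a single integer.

1

A backdoor path from M to E is any simple undirected path whose first edge points into M (i.e. leaves M via a parent).
Parents of M: {W}.
Enumerating:
  P1: M <- W -> E
That exhausts the simple backdoor paths. Count: 1.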